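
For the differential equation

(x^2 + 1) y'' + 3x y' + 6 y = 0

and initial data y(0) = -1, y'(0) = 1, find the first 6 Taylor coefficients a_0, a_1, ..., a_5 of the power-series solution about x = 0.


Ansatz: y(x) = sum_{n>=0} a_n x^n, so y'(x) = sum_{n>=1} n a_n x^(n-1) and y''(x) = sum_{n>=2} n(n-1) a_n x^(n-2).
Substitute into P(x) y'' + Q(x) y' + R(x) y = 0 with P(x) = x^2 + 1, Q(x) = 3x, R(x) = 6, and match powers of x.
Initial conditions: a_0 = -1, a_1 = 1.
Setting the coefficient of each power of x to zero and solving order by order (substituting the coefficients already found):
  x^0: 2 a_2 + 6 a_0 = 0  ->  2 a_2 = -6 a_0 = 6  ->  a_2 = 3
  x^1: 6 a_3 + 9 a_1 = 0  ->  6 a_3 = -9 a_1 = -9  ->  a_3 = -3/2
  x^2: 12 a_4 + 14 a_2 = 0  ->  12 a_4 = -14 a_2 = -42  ->  a_4 = -7/2
  x^3: 20 a_5 + 21 a_3 = 0  ->  20 a_5 = -21 a_3 = 63/2  ->  a_5 = 63/40
Truncated series: y(x) = -1 + x + 3 x^2 - (3/2) x^3 - (7/2) x^4 + (63/40) x^5 + O(x^6).

a_0 = -1; a_1 = 1; a_2 = 3; a_3 = -3/2; a_4 = -7/2; a_5 = 63/40


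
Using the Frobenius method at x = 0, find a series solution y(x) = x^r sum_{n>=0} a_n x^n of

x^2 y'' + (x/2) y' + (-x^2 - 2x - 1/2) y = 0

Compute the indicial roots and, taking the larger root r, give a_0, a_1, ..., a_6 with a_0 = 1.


Write in Frobenius form y'' + (p(x)/x) y' + (q(x)/x^2) y = 0:
  p(x) = 1/2,  q(x) = -x^2 - 2x - 1/2.
Indicial equation: r(r-1) + (1/2) r + (-1/2) = 0 -> roots r_1 = 1, r_2 = -1/2.
Take r = r_1 = 1. Let y(x) = x^r sum_{n>=0} a_n x^n with a_0 = 1.
Substitute y = x^r sum a_n x^n and match x^{r+n}. The recurrence is
  D(n) a_n - 2 a_{n-1} - 1 a_{n-2} = 0,  where D(n) = (r+n)(r+n-1) + (1/2)(r+n) + (-1/2).
  a_n = [2 a_{n-1} + 1 a_{n-2}] / D(n).
Since the indicial polynomial factors as (r - r_1)(r - r_2), D(n) = (r_1 + n - r_1)(r_1 + n - r_2) = n(n + 3/2).
Evaluating step by step (a_0 = 1):
  n = 1: D(1) = 1(1 + 3/2) = 5/2; numerator = 2(1) = 2; a_1 = (2)/(5/2) = 4/5
  n = 2: D(2) = 2(2 + 3/2) = 7; numerator = 2(4/5) + 1(1) = 13/5; a_2 = (13/5)/(7) = 13/35
  n = 3: D(3) = 3(3 + 3/2) = 27/2; numerator = 2(13/35) + 1(4/5) = 54/35; a_3 = (54/35)/(27/2) = 4/35
  n = 4: D(4) = 4(4 + 3/2) = 22; numerator = 2(4/35) + 1(13/35) = 3/5; a_4 = (3/5)/(22) = 3/110
  n = 5: D(5) = 5(5 + 3/2) = 65/2; numerator = 2(3/110) + 1(4/35) = 13/77; a_5 = (13/77)/(65/2) = 2/385
  n = 6: D(6) = 6(6 + 3/2) = 45; numerator = 2(2/385) + 1(3/110) = 29/770; a_6 = (29/770)/(45) = 29/34650

r = 1; a_0 = 1; a_1 = 4/5; a_2 = 13/35; a_3 = 4/35; a_4 = 3/110; a_5 = 2/385; a_6 = 29/34650


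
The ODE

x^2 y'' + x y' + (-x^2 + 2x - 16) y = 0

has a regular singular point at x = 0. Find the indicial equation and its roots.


Divide by x^2 to reach normal form y'' + P_1(x) y' + P_2(x) y = 0 with P_1(x) = 1/x and P_2(x) = -1 + 2/x - 16/x^2.
x = 0 is a singular point because the y'-coefficient 1/x has a pole at x = 0 and the y-coefficient -1 + 2/x - 16/x^2 has a pole at x = 0.
It is a regular singular point because x P_1(x) = p(x) = 1 and x^2 P_2(x) = q(x) = -x^2 + 2x - 16 are polynomials, hence analytic at x = 0.
p(0) = 1,  q(0) = -16.
Indicial equation: r(r-1) + p(0) r + q(0) = 0, i.e. r^2 + (p(0) - 1) r + q(0) = 0, i.e. r^2 - 16 = 0.
Discriminant: (0)^2 - 4(-16) = 64, so r = (0 ± 8)/2.
Solving: r_1 = 4, r_2 = -4.

indicial: r^2 - 16 = 0; roots r_1 = 4, r_2 = -4


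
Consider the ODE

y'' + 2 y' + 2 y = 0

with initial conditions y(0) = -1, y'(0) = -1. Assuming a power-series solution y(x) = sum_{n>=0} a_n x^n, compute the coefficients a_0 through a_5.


Ansatz: y(x) = sum_{n>=0} a_n x^n, so y'(x) = sum_{n>=1} n a_n x^(n-1) and y''(x) = sum_{n>=2} n(n-1) a_n x^(n-2).
Substitute into P(x) y'' + Q(x) y' + R(x) y = 0 with P(x) = 1, Q(x) = 2, R(x) = 2, and match powers of x.
Initial conditions: a_0 = -1, a_1 = -1.
Setting the coefficient of each power of x to zero and solving order by order (substituting the coefficients already found):
  x^0: 2 a_2 + 2 a_1 + 2 a_0 = 0  ->  2 a_2 = -2 a_1 - 2 a_0 = 4  ->  a_2 = 2
  x^1: 6 a_3 + 4 a_2 + 2 a_1 = 0  ->  6 a_3 = -4 a_2 - 2 a_1 = -6  ->  a_3 = -1
  x^2: 12 a_4 + 6 a_3 + 2 a_2 = 0  ->  12 a_4 = -6 a_3 - 2 a_2 = 2  ->  a_4 = 1/6
  x^3: 20 a_5 + 8 a_4 + 2 a_3 = 0  ->  20 a_5 = -8 a_4 - 2 a_3 = 2/3  ->  a_5 = 1/30
Truncated series: y(x) = -1 - x + 2 x^2 - x^3 + (1/6) x^4 + (1/30) x^5 + O(x^6).

a_0 = -1; a_1 = -1; a_2 = 2; a_3 = -1; a_4 = 1/6; a_5 = 1/30


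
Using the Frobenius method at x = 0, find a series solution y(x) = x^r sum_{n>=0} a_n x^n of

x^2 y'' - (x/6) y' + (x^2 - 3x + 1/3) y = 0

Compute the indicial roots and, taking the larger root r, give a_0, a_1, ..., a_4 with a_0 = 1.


Write in Frobenius form y'' + (p(x)/x) y' + (q(x)/x^2) y = 0:
  p(x) = -1/6,  q(x) = x^2 - 3x + 1/3.
Indicial equation: r(r-1) + (-1/6) r + (1/3) = 0 -> roots r_1 = 2/3, r_2 = 1/2.
Take r = r_1 = 2/3. Let y(x) = x^r sum_{n>=0} a_n x^n with a_0 = 1.
Substitute y = x^r sum a_n x^n and match x^{r+n}. The recurrence is
  D(n) a_n - 3 a_{n-1} + 1 a_{n-2} = 0,  where D(n) = (r+n)(r+n-1) + (-1/6)(r+n) + (1/3).
  a_n = [3 a_{n-1} - 1 a_{n-2}] / D(n).
Since the indicial polynomial factors as (r - r_1)(r - r_2), D(n) = (r_1 + n - r_1)(r_1 + n - r_2) = n(n + 1/6).
Evaluating step by step (a_0 = 1):
  n = 1: D(1) = 1(1 + 1/6) = 7/6; numerator = 3(1) = 3; a_1 = (3)/(7/6) = 18/7
  n = 2: D(2) = 2(2 + 1/6) = 13/3; numerator = 3(18/7) - 1(1) = 47/7; a_2 = (47/7)/(13/3) = 141/91
  n = 3: D(3) = 3(3 + 1/6) = 19/2; numerator = 3(141/91) - 1(18/7) = 27/13; a_3 = (27/13)/(19/2) = 54/247
  n = 4: D(4) = 4(4 + 1/6) = 50/3; numerator = 3(54/247) - 1(141/91) = -1545/1729; a_4 = (-1545/1729)/(50/3) = -927/17290

r = 2/3; a_0 = 1; a_1 = 18/7; a_2 = 141/91; a_3 = 54/247; a_4 = -927/17290


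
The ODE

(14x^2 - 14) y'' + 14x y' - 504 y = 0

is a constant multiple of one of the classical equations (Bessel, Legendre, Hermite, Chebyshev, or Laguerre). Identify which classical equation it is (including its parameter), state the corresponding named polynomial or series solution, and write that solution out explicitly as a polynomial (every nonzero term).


All three coefficients share the factor -14; dividing through by -14 gives  (1 - x^2) y'' - x y' + 36 y = 0.
This matches the Chebyshev equation (1 - x^2) y'' - x y' + n^2 y = 0 (note the -x y' term, not -2x y') with n^2 = 36, so n = 6; the polynomial solution is T_6(x).
With y = sum_k a_k x^k, matching x^k gives (k+2)(k+1) a_{k+2} = (k^2 - n^2) a_k = (k - 6)(k + 6) a_k. The right side vanishes at k = 6, so the series with the parity of 6 terminates at degree 6.
Standard normalization: leading coefficient of T_n is 2^(n-1), so a_6 = 2^5 = 32. Work downward with a_k = (k+1)(k+2) a_{k+2} / ((k - 6)(k + 6)):
  a_4 = (5)(6)(32) / ((4 - 6)(4 + 6)) = 960/(-20) = -48
  a_2 = (3)(4)(-48) / ((2 - 6)(2 + 6)) = -576/(-32) = 18
  a_0 = (1)(2)(18) / ((0 - 6)(0 + 6)) = 36/(-36) = -1
Hence T_6(x) = 32 x^6 - 48 x^4 + 18 x^2 - 1.

T_6(x); series = 32 x^6 - 48 x^4 + 18 x^2 - 1


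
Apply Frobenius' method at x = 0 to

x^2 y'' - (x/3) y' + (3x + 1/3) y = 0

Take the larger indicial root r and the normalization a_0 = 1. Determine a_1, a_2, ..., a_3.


Write in Frobenius form y'' + (p(x)/x) y' + (q(x)/x^2) y = 0:
  p(x) = -1/3,  q(x) = 3x + 1/3.
Indicial equation: r(r-1) + (-1/3) r + (1/3) = 0 -> roots r_1 = 1, r_2 = 1/3.
Take r = r_1 = 1. Let y(x) = x^r sum_{n>=0} a_n x^n with a_0 = 1.
Substitute y = x^r sum a_n x^n and match x^{r+n}. The recurrence is
  D(n) a_n + 3 a_{n-1} = 0,  where D(n) = (r+n)(r+n-1) + (-1/3)(r+n) + (1/3).
  a_n = -3 / D(n) * a_{n-1}.
Since the indicial polynomial factors as (r - r_1)(r - r_2), D(n) = (r_1 + n - r_1)(r_1 + n - r_2) = n(n + 2/3).
Evaluating step by step (a_0 = 1):
  n = 1: D(1) = 1(1 + 2/3) = 5/3; numerator = -3(1) = -3; a_1 = (-3)/(5/3) = -9/5
  n = 2: D(2) = 2(2 + 2/3) = 16/3; numerator = -3(-9/5) = 27/5; a_2 = (27/5)/(16/3) = 81/80
  n = 3: D(3) = 3(3 + 2/3) = 11; numerator = -3(81/80) = -243/80; a_3 = (-243/80)/(11) = -243/880

r = 1; a_0 = 1; a_1 = -9/5; a_2 = 81/80; a_3 = -243/880


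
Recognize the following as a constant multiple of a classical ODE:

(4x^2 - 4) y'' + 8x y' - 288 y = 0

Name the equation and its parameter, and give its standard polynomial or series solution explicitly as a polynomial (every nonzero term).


All three coefficients share the factor -4; dividing through by -4 gives  (1 - x^2) y'' - 2x y' + 72 y = 0.
This matches the Legendre equation (1 - x^2) y'' - 2x y' + n(n+1) y = 0 (note the -2x y' term) with n(n+1) = 72, so n = 8; the polynomial solution is P_8(x).
With y = sum_k a_k x^k, matching x^k gives (k+2)(k+1) a_{k+2} = [k(k+1) - n(n+1)] a_k = (k - 8)(k + 9) a_k. The right side vanishes at k = 8, so the series with the parity of 8 terminates at degree 8.
Standard normalization (P_n(1) = 1): leading coefficient (2n)!/(2^n (n!)^2) = 20922789888000/(256*1625702400) = 6435/128, so a_8 = 6435/128. Work downward with a_k = (k+1)(k+2) a_{k+2} / ((k - 8)(k + 9)):
  a_6 = (7)(8)(6435/128) / ((6 - 8)(6 + 9)) = (45045/16)/(-30) = -3003/32
  a_4 = (5)(6)(-3003/32) / ((4 - 8)(4 + 9)) = (-45045/16)/(-52) = 3465/64
  a_2 = (3)(4)(3465/64) / ((2 - 8)(2 + 9)) = (10395/16)/(-66) = -315/32
  a_0 = (1)(2)(-315/32) / ((0 - 8)(0 + 9)) = (-315/16)/(-72) = 35/128
Hence P_8(x) = 6435 x^8/128 - 3003 x^6/32 + 3465 x^4/64 - 315 x^2/32 + 35/128.

P_8(x); series = 6435 x^8/128 - 3003 x^6/32 + 3465 x^4/64 - 315 x^2/32 + 35/128


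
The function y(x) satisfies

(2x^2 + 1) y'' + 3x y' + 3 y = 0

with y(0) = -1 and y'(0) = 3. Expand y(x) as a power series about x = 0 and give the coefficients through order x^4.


Ansatz: y(x) = sum_{n>=0} a_n x^n, so y'(x) = sum_{n>=1} n a_n x^(n-1) and y''(x) = sum_{n>=2} n(n-1) a_n x^(n-2).
Substitute into P(x) y'' + Q(x) y' + R(x) y = 0 with P(x) = 2x^2 + 1, Q(x) = 3x, R(x) = 3, and match powers of x.
Initial conditions: a_0 = -1, a_1 = 3.
Setting the coefficient of each power of x to zero and solving order by order (substituting the coefficients already found):
  x^0: 2 a_2 + 3 a_0 = 0  ->  2 a_2 = -3 a_0 = 3  ->  a_2 = 3/2
  x^1: 6 a_3 + 6 a_1 = 0  ->  6 a_3 = -6 a_1 = -18  ->  a_3 = -3
  x^2: 12 a_4 + 13 a_2 = 0  ->  12 a_4 = -13 a_2 = -39/2  ->  a_4 = -13/8
Truncated series: y(x) = -1 + 3 x + (3/2) x^2 - 3 x^3 - (13/8) x^4 + O(x^5).

a_0 = -1; a_1 = 3; a_2 = 3/2; a_3 = -3; a_4 = -13/8


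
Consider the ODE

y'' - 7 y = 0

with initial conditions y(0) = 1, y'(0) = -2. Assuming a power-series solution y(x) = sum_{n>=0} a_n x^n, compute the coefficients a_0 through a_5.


Ansatz: y(x) = sum_{n>=0} a_n x^n, so y'(x) = sum_{n>=1} n a_n x^(n-1) and y''(x) = sum_{n>=2} n(n-1) a_n x^(n-2).
Substitute into P(x) y'' + Q(x) y' + R(x) y = 0 with P(x) = 1, Q(x) = 0, R(x) = -7, and match powers of x.
Initial conditions: a_0 = 1, a_1 = -2.
Setting the coefficient of each power of x to zero and solving order by order (substituting the coefficients already found):
  x^0: 2 a_2 - 7 a_0 = 0  ->  2 a_2 = 7 a_0 = 7  ->  a_2 = 7/2
  x^1: 6 a_3 - 7 a_1 = 0  ->  6 a_3 = 7 a_1 = -14  ->  a_3 = -7/3
  x^2: 12 a_4 - 7 a_2 = 0  ->  12 a_4 = 7 a_2 = 49/2  ->  a_4 = 49/24
  x^3: 20 a_5 - 7 a_3 = 0  ->  20 a_5 = 7 a_3 = -49/3  ->  a_5 = -49/60
Truncated series: y(x) = 1 - 2 x + (7/2) x^2 - (7/3) x^3 + (49/24) x^4 - (49/60) x^5 + O(x^6).

a_0 = 1; a_1 = -2; a_2 = 7/2; a_3 = -7/3; a_4 = 49/24; a_5 = -49/60


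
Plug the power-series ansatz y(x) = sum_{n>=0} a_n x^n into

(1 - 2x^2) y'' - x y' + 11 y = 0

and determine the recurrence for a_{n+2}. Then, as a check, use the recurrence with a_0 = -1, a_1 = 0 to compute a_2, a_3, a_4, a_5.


Substitute y = sum_n a_n x^n.
(1 - 2 x^2) y'' contributes (n+2)(n+1) a_{n+2} - 2 n(n-1) a_n at x^n.
-x y'(x) contributes -n a_n at x^n.
11 y(x) contributes 11 a_n at x^n.
Matching x^n: (n+2)(n+1) a_{n+2} + (-2 n(n-1) - n + 11) a_n = 0.
Thus a_{n+2} = (2 n(n-1) + n - 11) / ((n+1)(n+2)) * a_n.

Check with a_0 = -1, a_1 = 0 (apply the recurrence for n = 0, 1, 2, 3): a_0 = -1, a_1 = 0, a_2 = 11/2, a_3 = 0, a_4 = -55/24, a_5 = 0.

a_(n+2) = (2 n(n-1) + n - 11) / ((n+1)(n+2)) * a_n; check: a_0 = -1, a_1 = 0, a_2 = 11/2, a_3 = 0, a_4 = -55/24, a_5 = 0


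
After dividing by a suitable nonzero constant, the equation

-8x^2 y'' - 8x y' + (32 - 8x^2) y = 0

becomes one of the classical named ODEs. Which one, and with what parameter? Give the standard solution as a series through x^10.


All three coefficients share the factor -8; dividing through by -8 gives  x^2 y'' + x y' + (x^2 - 4) y = 0.
This matches the Bessel equation x^2 y'' + x y' + (x^2 - nu^2) y = 0 with nu^2 = 4, so nu = 2; the solution bounded at x = 0 is J_2(x).
Frobenius at x = 0: indicial roots ±nu; for r = nu the recurrence k(k + 2nu) c_k = -c_{k-2} gives the standard series J_nu(x) = sum_{k>=0} (-1)^k / (k! (k+nu)!) (x/2)^(2k+nu). Evaluate the first 5 terms:
  k = 0: (-1)^0 / (0! * 2! * 2^2) x^2 = 1/(1*2*4) x^2 = (1/8) x^2
  k = 1: (-1)^1 / (1! * 3! * 2^4) x^4 = -1/(1*6*16) x^4 = (-1/96) x^4
  k = 2: (-1)^2 / (2! * 4! * 2^6) x^6 = 1/(2*24*64) x^6 = (1/3072) x^6
  k = 3: (-1)^3 / (3! * 5! * 2^8) x^8 = -1/(6*120*256) x^8 = (-1/184320) x^8
  k = 4: (-1)^4 / (4! * 6! * 2^10) x^10 = 1/(24*720*1024) x^10 = (1/17694720) x^10
Hence J_2(x) = x^10/17694720 - x^8/184320 + x^6/3072 - x^4/96 + x^2/8 + ....

J_2(x); series = x^10/17694720 - x^8/184320 + x^6/3072 - x^4/96 + x^2/8


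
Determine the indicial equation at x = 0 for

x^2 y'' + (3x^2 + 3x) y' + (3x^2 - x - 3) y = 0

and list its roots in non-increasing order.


Divide by x^2 to reach normal form y'' + P_1(x) y' + P_2(x) y = 0 with P_1(x) = 3 + 3/x and P_2(x) = 3 - 1/x - 3/x^2.
x = 0 is a singular point because the y'-coefficient 3 + 3/x has a pole at x = 0 and the y-coefficient 3 - 1/x - 3/x^2 has a pole at x = 0.
It is a regular singular point because x P_1(x) = p(x) = 3x + 3 and x^2 P_2(x) = q(x) = 3x^2 - x - 3 are polynomials, hence analytic at x = 0.
p(0) = 3,  q(0) = -3.
Indicial equation: r(r-1) + p(0) r + q(0) = 0, i.e. r^2 + (p(0) - 1) r + q(0) = 0, i.e. r^2 + 2 r - 3 = 0.
Discriminant: (2)^2 - 4(-3) = 16, so r = (-2 ± 4)/2.
Solving: r_1 = 1, r_2 = -3.

indicial: r^2 + 2 r - 3 = 0; roots r_1 = 1, r_2 = -3


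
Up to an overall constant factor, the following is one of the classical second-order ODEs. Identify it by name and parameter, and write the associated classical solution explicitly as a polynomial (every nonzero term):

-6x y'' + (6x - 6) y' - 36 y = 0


All three coefficients share the factor -6; dividing through by -6 gives  x y'' + (1 - x) y' + 6 y = 0.
This matches the Laguerre equation x y'' + (1 - x) y' + n y = 0 with n = 6; the polynomial solution is L_6(x).
With y = sum_k a_k x^k, matching x^k gives (k+1)k a_{k+1} + (k+1) a_{k+1} - k a_k + n a_k = 0, i.e. (k+1)^2 a_{k+1} = (k - n) a_k = (k - 6) a_k. The right side vanishes at k = 6, so the series terminates at degree 6.
Standard normalization L_n(0) = 1 gives a_0 = 1. Work upward with a_{k+1} = (k - 6) a_k / (k+1)^2:
  a_1 = (0 - 6)(1) / 1^2 = -6/1 = -6
  a_2 = (1 - 6)(-6) / 2^2 = 30/4 = 15/2
  a_3 = (2 - 6)(15/2) / 3^2 = -30/9 = -10/3
  a_4 = (3 - 6)(-10/3) / 4^2 = 10/16 = 5/8
  a_5 = (4 - 6)(5/8) / 5^2 = (-5/4)/25 = -1/20
  a_6 = (5 - 6)(-1/20) / 6^2 = (1/20)/36 = 1/720
Hence L_6(x) = x^6/720 - x^5/20 + 5 x^4/8 - 10 x^3/3 + 15 x^2/2 - 6 x + 1.

L_6(x); series = x^6/720 - x^5/20 + 5 x^4/8 - 10 x^3/3 + 15 x^2/2 - 6 x + 1


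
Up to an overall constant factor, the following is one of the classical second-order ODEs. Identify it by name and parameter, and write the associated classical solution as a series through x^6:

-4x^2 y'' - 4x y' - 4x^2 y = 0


All three coefficients share the factor -4; dividing through by -4 gives  x^2 y'' + x y' + x^2 y = 0.
This matches the Bessel equation x^2 y'' + x y' + (x^2 - nu^2) y = 0 with nu^2 = 0, so nu = 0; the solution bounded at x = 0 is J_0(x).
Frobenius at x = 0: indicial roots ±nu; for r = nu the recurrence k(k + 2nu) c_k = -c_{k-2} gives the standard series J_nu(x) = sum_{k>=0} (-1)^k / (k! (k+nu)!) (x/2)^(2k+nu). Evaluate the first 4 terms:
  k = 0: (-1)^0 / (0! * 0! * 2^0) x^0 = 1/(1*1*1) x^0 = (1) x^0
  k = 1: (-1)^1 / (1! * 1! * 2^2) x^2 = -1/(1*1*4) x^2 = (-1/4) x^2
  k = 2: (-1)^2 / (2! * 2! * 2^4) x^4 = 1/(2*2*16) x^4 = (1/64) x^4
  k = 3: (-1)^3 / (3! * 3! * 2^6) x^6 = -1/(6*6*64) x^6 = (-1/2304) x^6
Hence J_0(x) = -x^6/2304 + x^4/64 - x^2/4 + 1 + ....

J_0(x); series = -x^6/2304 + x^4/64 - x^2/4 + 1


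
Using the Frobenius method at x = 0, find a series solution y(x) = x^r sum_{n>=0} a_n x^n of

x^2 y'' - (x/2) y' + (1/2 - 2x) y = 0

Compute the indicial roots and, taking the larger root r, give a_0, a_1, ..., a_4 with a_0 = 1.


Write in Frobenius form y'' + (p(x)/x) y' + (q(x)/x^2) y = 0:
  p(x) = -1/2,  q(x) = 1/2 - 2x.
Indicial equation: r(r-1) + (-1/2) r + (1/2) = 0 -> roots r_1 = 1, r_2 = 1/2.
Take r = r_1 = 1. Let y(x) = x^r sum_{n>=0} a_n x^n with a_0 = 1.
Substitute y = x^r sum a_n x^n and match x^{r+n}. The recurrence is
  D(n) a_n - 2 a_{n-1} = 0,  where D(n) = (r+n)(r+n-1) + (-1/2)(r+n) + (1/2).
  a_n = 2 / D(n) * a_{n-1}.
Since the indicial polynomial factors as (r - r_1)(r - r_2), D(n) = (r_1 + n - r_1)(r_1 + n - r_2) = n(n + 1/2).
Evaluating step by step (a_0 = 1):
  n = 1: D(1) = 1(1 + 1/2) = 3/2; numerator = 2(1) = 2; a_1 = (2)/(3/2) = 4/3
  n = 2: D(2) = 2(2 + 1/2) = 5; numerator = 2(4/3) = 8/3; a_2 = (8/3)/(5) = 8/15
  n = 3: D(3) = 3(3 + 1/2) = 21/2; numerator = 2(8/15) = 16/15; a_3 = (16/15)/(21/2) = 32/315
  n = 4: D(4) = 4(4 + 1/2) = 18; numerator = 2(32/315) = 64/315; a_4 = (64/315)/(18) = 32/2835

r = 1; a_0 = 1; a_1 = 4/3; a_2 = 8/15; a_3 = 32/315; a_4 = 32/2835


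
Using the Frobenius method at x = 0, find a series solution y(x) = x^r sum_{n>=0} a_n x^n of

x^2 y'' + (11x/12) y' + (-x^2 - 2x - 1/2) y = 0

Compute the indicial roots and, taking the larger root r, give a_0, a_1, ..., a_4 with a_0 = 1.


Write in Frobenius form y'' + (p(x)/x) y' + (q(x)/x^2) y = 0:
  p(x) = 11/12,  q(x) = -x^2 - 2x - 1/2.
Indicial equation: r(r-1) + (11/12) r + (-1/2) = 0 -> roots r_1 = 3/4, r_2 = -2/3.
Take r = r_1 = 3/4. Let y(x) = x^r sum_{n>=0} a_n x^n with a_0 = 1.
Substitute y = x^r sum a_n x^n and match x^{r+n}. The recurrence is
  D(n) a_n - 2 a_{n-1} - 1 a_{n-2} = 0,  where D(n) = (r+n)(r+n-1) + (11/12)(r+n) + (-1/2).
  a_n = [2 a_{n-1} + 1 a_{n-2}] / D(n).
Since the indicial polynomial factors as (r - r_1)(r - r_2), D(n) = (r_1 + n - r_1)(r_1 + n - r_2) = n(n + 17/12).
Evaluating step by step (a_0 = 1):
  n = 1: D(1) = 1(1 + 17/12) = 29/12; numerator = 2(1) = 2; a_1 = (2)/(29/12) = 24/29
  n = 2: D(2) = 2(2 + 17/12) = 41/6; numerator = 2(24/29) + 1(1) = 77/29; a_2 = (77/29)/(41/6) = 462/1189
  n = 3: D(3) = 3(3 + 17/12) = 53/4; numerator = 2(462/1189) + 1(24/29) = 1908/1189; a_3 = (1908/1189)/(53/4) = 144/1189
  n = 4: D(4) = 4(4 + 17/12) = 65/3; numerator = 2(144/1189) + 1(462/1189) = 750/1189; a_4 = (750/1189)/(65/3) = 450/15457

r = 3/4; a_0 = 1; a_1 = 24/29; a_2 = 462/1189; a_3 = 144/1189; a_4 = 450/15457


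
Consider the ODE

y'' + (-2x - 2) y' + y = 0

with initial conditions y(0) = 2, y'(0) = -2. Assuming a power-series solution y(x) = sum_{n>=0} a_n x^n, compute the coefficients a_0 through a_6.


Ansatz: y(x) = sum_{n>=0} a_n x^n, so y'(x) = sum_{n>=1} n a_n x^(n-1) and y''(x) = sum_{n>=2} n(n-1) a_n x^(n-2).
Substitute into P(x) y'' + Q(x) y' + R(x) y = 0 with P(x) = 1, Q(x) = -2x - 2, R(x) = 1, and match powers of x.
Initial conditions: a_0 = 2, a_1 = -2.
Setting the coefficient of each power of x to zero and solving order by order (substituting the coefficients already found):
  x^0: 2 a_2 - 2 a_1 + a_0 = 0  ->  2 a_2 = 2 a_1 - a_0 = -6  ->  a_2 = -3
  x^1: 6 a_3 - 4 a_2 - a_1 = 0  ->  6 a_3 = 4 a_2 + a_1 = -14  ->  a_3 = -7/3
  x^2: 12 a_4 - 6 a_3 - 3 a_2 = 0  ->  12 a_4 = 6 a_3 + 3 a_2 = -23  ->  a_4 = -23/12
  x^3: 20 a_5 - 8 a_4 - 5 a_3 = 0  ->  20 a_5 = 8 a_4 + 5 a_3 = -27  ->  a_5 = -27/20
  x^4: 30 a_6 - 10 a_5 - 7 a_4 = 0  ->  30 a_6 = 10 a_5 + 7 a_4 = -323/12  ->  a_6 = -323/360
Truncated series: y(x) = 2 - 2 x - 3 x^2 - (7/3) x^3 - (23/12) x^4 - (27/20) x^5 - (323/360) x^6 + O(x^7).

a_0 = 2; a_1 = -2; a_2 = -3; a_3 = -7/3; a_4 = -23/12; a_5 = -27/20; a_6 = -323/360


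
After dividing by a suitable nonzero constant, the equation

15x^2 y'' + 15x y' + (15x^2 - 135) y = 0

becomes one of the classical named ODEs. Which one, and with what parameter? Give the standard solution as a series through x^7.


All three coefficients share the factor 15; dividing through by 15 gives  x^2 y'' + x y' + (x^2 - 9) y = 0.
This matches the Bessel equation x^2 y'' + x y' + (x^2 - nu^2) y = 0 with nu^2 = 9, so nu = 3; the solution bounded at x = 0 is J_3(x).
Frobenius at x = 0: indicial roots ±nu; for r = nu the recurrence k(k + 2nu) c_k = -c_{k-2} gives the standard series J_nu(x) = sum_{k>=0} (-1)^k / (k! (k+nu)!) (x/2)^(2k+nu). Evaluate the first 3 terms:
  k = 0: (-1)^0 / (0! * 3! * 2^3) x^3 = 1/(1*6*8) x^3 = (1/48) x^3
  k = 1: (-1)^1 / (1! * 4! * 2^5) x^5 = -1/(1*24*32) x^5 = (-1/768) x^5
  k = 2: (-1)^2 / (2! * 5! * 2^7) x^7 = 1/(2*120*128) x^7 = (1/30720) x^7
Hence J_3(x) = x^7/30720 - x^5/768 + x^3/48 + ....

J_3(x); series = x^7/30720 - x^5/768 + x^3/48


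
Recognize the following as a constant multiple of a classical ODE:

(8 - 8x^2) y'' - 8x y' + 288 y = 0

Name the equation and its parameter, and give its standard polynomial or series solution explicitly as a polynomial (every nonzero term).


All three coefficients share the factor 8; dividing through by 8 gives  (1 - x^2) y'' - x y' + 36 y = 0.
This matches the Chebyshev equation (1 - x^2) y'' - x y' + n^2 y = 0 (note the -x y' term, not -2x y') with n^2 = 36, so n = 6; the polynomial solution is T_6(x).
With y = sum_k a_k x^k, matching x^k gives (k+2)(k+1) a_{k+2} = (k^2 - n^2) a_k = (k - 6)(k + 6) a_k. The right side vanishes at k = 6, so the series with the parity of 6 terminates at degree 6.
Standard normalization: leading coefficient of T_n is 2^(n-1), so a_6 = 2^5 = 32. Work downward with a_k = (k+1)(k+2) a_{k+2} / ((k - 6)(k + 6)):
  a_4 = (5)(6)(32) / ((4 - 6)(4 + 6)) = 960/(-20) = -48
  a_2 = (3)(4)(-48) / ((2 - 6)(2 + 6)) = -576/(-32) = 18
  a_0 = (1)(2)(18) / ((0 - 6)(0 + 6)) = 36/(-36) = -1
Hence T_6(x) = 32 x^6 - 48 x^4 + 18 x^2 - 1.

T_6(x); series = 32 x^6 - 48 x^4 + 18 x^2 - 1


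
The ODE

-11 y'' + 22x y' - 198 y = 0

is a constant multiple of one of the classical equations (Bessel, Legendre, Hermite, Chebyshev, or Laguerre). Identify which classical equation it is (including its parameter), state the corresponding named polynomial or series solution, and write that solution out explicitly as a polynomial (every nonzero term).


All three coefficients share the factor -11; dividing through by -11 gives  y'' - 2x y' + 18 y = 0.
This matches the Hermite equation y'' - 2x y' + 2n y = 0 with 2n = 18, so n = 9; the polynomial solution is H_9(x).
With y = sum_k a_k x^k, matching x^k gives (k+2)(k+1) a_{k+2} = 2(k - n) a_k = 2(k - 9) a_k. The right side vanishes at k = 9, so the series with the parity of 9 terminates at degree 9.
Standard normalization: leading coefficient of H_n is 2^n, so a_9 = 2^9 = 512. Work downward with a_k = (k+1)(k+2) a_{k+2} / (2(k - n)):
  a_7 = (8)(9)(512) / (2(7 - 9)) = 36864/(-4) = -9216
  a_5 = (6)(7)(-9216) / (2(5 - 9)) = -387072/(-8) = 48384
  a_3 = (4)(5)(48384) / (2(3 - 9)) = 967680/(-12) = -80640
  a_1 = (2)(3)(-80640) / (2(1 - 9)) = -483840/(-16) = 30240
Hence H_9(x) = 512 x^9 - 9216 x^7 + 48384 x^5 - 80640 x^3 + 30240 x.

H_9(x); series = 512 x^9 - 9216 x^7 + 48384 x^5 - 80640 x^3 + 30240 x


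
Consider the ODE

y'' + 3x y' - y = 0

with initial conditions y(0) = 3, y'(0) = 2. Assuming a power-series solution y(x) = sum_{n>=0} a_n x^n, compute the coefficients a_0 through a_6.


Ansatz: y(x) = sum_{n>=0} a_n x^n, so y'(x) = sum_{n>=1} n a_n x^(n-1) and y''(x) = sum_{n>=2} n(n-1) a_n x^(n-2).
Substitute into P(x) y'' + Q(x) y' + R(x) y = 0 with P(x) = 1, Q(x) = 3x, R(x) = -1, and match powers of x.
Initial conditions: a_0 = 3, a_1 = 2.
Setting the coefficient of each power of x to zero and solving order by order (substituting the coefficients already found):
  x^0: 2 a_2 - a_0 = 0  ->  2 a_2 = a_0 = 3  ->  a_2 = 3/2
  x^1: 6 a_3 + 2 a_1 = 0  ->  6 a_3 = -2 a_1 = -4  ->  a_3 = -2/3
  x^2: 12 a_4 + 5 a_2 = 0  ->  12 a_4 = -5 a_2 = -15/2  ->  a_4 = -5/8
  x^3: 20 a_5 + 8 a_3 = 0  ->  20 a_5 = -8 a_3 = 16/3  ->  a_5 = 4/15
  x^4: 30 a_6 + 11 a_4 = 0  ->  30 a_6 = -11 a_4 = 55/8  ->  a_6 = 11/48
Truncated series: y(x) = 3 + 2 x + (3/2) x^2 - (2/3) x^3 - (5/8) x^4 + (4/15) x^5 + (11/48) x^6 + O(x^7).

a_0 = 3; a_1 = 2; a_2 = 3/2; a_3 = -2/3; a_4 = -5/8; a_5 = 4/15; a_6 = 11/48


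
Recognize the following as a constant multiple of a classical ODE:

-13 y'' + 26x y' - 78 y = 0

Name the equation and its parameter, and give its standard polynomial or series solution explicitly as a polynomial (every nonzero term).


All three coefficients share the factor -13; dividing through by -13 gives  y'' - 2x y' + 6 y = 0.
This matches the Hermite equation y'' - 2x y' + 2n y = 0 with 2n = 6, so n = 3; the polynomial solution is H_3(x).
With y = sum_k a_k x^k, matching x^k gives (k+2)(k+1) a_{k+2} = 2(k - n) a_k = 2(k - 3) a_k. The right side vanishes at k = 3, so the series with the parity of 3 terminates at degree 3.
Standard normalization: leading coefficient of H_n is 2^n, so a_3 = 2^3 = 8. Work downward with a_k = (k+1)(k+2) a_{k+2} / (2(k - n)):
  a_1 = (2)(3)(8) / (2(1 - 3)) = 48/(-4) = -12
Hence H_3(x) = 8 x^3 - 12 x.

H_3(x); series = 8 x^3 - 12 x


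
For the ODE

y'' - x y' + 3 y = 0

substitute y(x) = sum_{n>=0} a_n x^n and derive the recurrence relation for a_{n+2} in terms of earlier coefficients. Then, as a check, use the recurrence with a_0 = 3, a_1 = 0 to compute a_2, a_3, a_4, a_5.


Substitute y = sum_n a_n x^n.
y''(x) has coefficient (n+2)(n+1) a_{n+2} at x^n;
-x y'(x) has coefficient -n a_n at x^n (shift);
3 y(x) has coefficient 3 a_n at x^n.
Matching x^n: (n+2)(n+1) a_{n+2} + (-n + 3) a_n = 0.
Thus a_{n+2} = (n - 3) / ((n+1)(n+2)) * a_n.

Check with a_0 = 3, a_1 = 0 (apply the recurrence for n = 0, 1, 2, 3): a_0 = 3, a_1 = 0, a_2 = -9/2, a_3 = 0, a_4 = 3/8, a_5 = 0.

a_(n+2) = (n - 3) / ((n+1)(n+2)) * a_n; check: a_0 = 3, a_1 = 0, a_2 = -9/2, a_3 = 0, a_4 = 3/8, a_5 = 0


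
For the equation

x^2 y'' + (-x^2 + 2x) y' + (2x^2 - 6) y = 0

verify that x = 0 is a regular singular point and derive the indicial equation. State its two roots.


Divide by x^2 to reach normal form y'' + P_1(x) y' + P_2(x) y = 0 with P_1(x) = -1 + 2/x and P_2(x) = 2 - 6/x^2.
x = 0 is a singular point because the y'-coefficient -1 + 2/x has a pole at x = 0 and the y-coefficient 2 - 6/x^2 has a pole at x = 0.
It is a regular singular point because x P_1(x) = p(x) = 2 - x and x^2 P_2(x) = q(x) = 2x^2 - 6 are polynomials, hence analytic at x = 0.
p(0) = 2,  q(0) = -6.
Indicial equation: r(r-1) + p(0) r + q(0) = 0, i.e. r^2 + (p(0) - 1) r + q(0) = 0, i.e. r^2 + 1 r - 6 = 0.
Discriminant: (1)^2 - 4(-6) = 25, so r = (-1 ± 5)/2.
Solving: r_1 = 2, r_2 = -3.

indicial: r^2 + 1 r - 6 = 0; roots r_1 = 2, r_2 = -3


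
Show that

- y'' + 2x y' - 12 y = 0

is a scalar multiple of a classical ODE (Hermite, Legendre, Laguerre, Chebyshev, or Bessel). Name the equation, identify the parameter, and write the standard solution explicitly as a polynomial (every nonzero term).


All three coefficients share the factor -1; dividing through by -1 gives  y'' - 2x y' + 12 y = 0.
This matches the Hermite equation y'' - 2x y' + 2n y = 0 with 2n = 12, so n = 6; the polynomial solution is H_6(x).
With y = sum_k a_k x^k, matching x^k gives (k+2)(k+1) a_{k+2} = 2(k - n) a_k = 2(k - 6) a_k. The right side vanishes at k = 6, so the series with the parity of 6 terminates at degree 6.
Standard normalization: leading coefficient of H_n is 2^n, so a_6 = 2^6 = 64. Work downward with a_k = (k+1)(k+2) a_{k+2} / (2(k - n)):
  a_4 = (5)(6)(64) / (2(4 - 6)) = 1920/(-4) = -480
  a_2 = (3)(4)(-480) / (2(2 - 6)) = -5760/(-8) = 720
  a_0 = (1)(2)(720) / (2(0 - 6)) = 1440/(-12) = -120
Hence H_6(x) = 64 x^6 - 480 x^4 + 720 x^2 - 120.

H_6(x); series = 64 x^6 - 480 x^4 + 720 x^2 - 120


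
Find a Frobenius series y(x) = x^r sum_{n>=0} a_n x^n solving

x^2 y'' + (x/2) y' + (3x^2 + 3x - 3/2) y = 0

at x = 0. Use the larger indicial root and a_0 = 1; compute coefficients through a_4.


Write in Frobenius form y'' + (p(x)/x) y' + (q(x)/x^2) y = 0:
  p(x) = 1/2,  q(x) = 3x^2 + 3x - 3/2.
Indicial equation: r(r-1) + (1/2) r + (-3/2) = 0 -> roots r_1 = 3/2, r_2 = -1.
Take r = r_1 = 3/2. Let y(x) = x^r sum_{n>=0} a_n x^n with a_0 = 1.
Substitute y = x^r sum a_n x^n and match x^{r+n}. The recurrence is
  D(n) a_n + 3 a_{n-1} + 3 a_{n-2} = 0,  where D(n) = (r+n)(r+n-1) + (1/2)(r+n) + (-3/2).
  a_n = [-3 a_{n-1} - 3 a_{n-2}] / D(n).
Since the indicial polynomial factors as (r - r_1)(r - r_2), D(n) = (r_1 + n - r_1)(r_1 + n - r_2) = n(n + 5/2).
Evaluating step by step (a_0 = 1):
  n = 1: D(1) = 1(1 + 5/2) = 7/2; numerator = -3(1) = -3; a_1 = (-3)/(7/2) = -6/7
  n = 2: D(2) = 2(2 + 5/2) = 9; numerator = -3(-6/7) - 3(1) = -3/7; a_2 = (-3/7)/(9) = -1/21
  n = 3: D(3) = 3(3 + 5/2) = 33/2; numerator = -3(-1/21) - 3(-6/7) = 19/7; a_3 = (19/7)/(33/2) = 38/231
  n = 4: D(4) = 4(4 + 5/2) = 26; numerator = -3(38/231) - 3(-1/21) = -27/77; a_4 = (-27/77)/(26) = -27/2002

r = 3/2; a_0 = 1; a_1 = -6/7; a_2 = -1/21; a_3 = 38/231; a_4 = -27/2002


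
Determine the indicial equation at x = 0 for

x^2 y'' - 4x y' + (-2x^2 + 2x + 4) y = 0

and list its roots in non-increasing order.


Divide by x^2 to reach normal form y'' + P_1(x) y' + P_2(x) y = 0 with P_1(x) = -4/x and P_2(x) = -2 + 2/x + 4/x^2.
x = 0 is a singular point because the y'-coefficient -4/x has a pole at x = 0 and the y-coefficient -2 + 2/x + 4/x^2 has a pole at x = 0.
It is a regular singular point because x P_1(x) = p(x) = -4 and x^2 P_2(x) = q(x) = -2x^2 + 2x + 4 are polynomials, hence analytic at x = 0.
p(0) = -4,  q(0) = 4.
Indicial equation: r(r-1) + p(0) r + q(0) = 0, i.e. r^2 + (p(0) - 1) r + q(0) = 0, i.e. r^2 - 5 r + 4 = 0.
Discriminant: (-5)^2 - 4(4) = 9, so r = (5 ± 3)/2.
Solving: r_1 = 4, r_2 = 1.

indicial: r^2 - 5 r + 4 = 0; roots r_1 = 4, r_2 = 1


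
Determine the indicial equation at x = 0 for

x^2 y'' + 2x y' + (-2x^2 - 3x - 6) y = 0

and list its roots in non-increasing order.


Divide by x^2 to reach normal form y'' + P_1(x) y' + P_2(x) y = 0 with P_1(x) = 2/x and P_2(x) = -2 - 3/x - 6/x^2.
x = 0 is a singular point because the y'-coefficient 2/x has a pole at x = 0 and the y-coefficient -2 - 3/x - 6/x^2 has a pole at x = 0.
It is a regular singular point because x P_1(x) = p(x) = 2 and x^2 P_2(x) = q(x) = -2x^2 - 3x - 6 are polynomials, hence analytic at x = 0.
p(0) = 2,  q(0) = -6.
Indicial equation: r(r-1) + p(0) r + q(0) = 0, i.e. r^2 + (p(0) - 1) r + q(0) = 0, i.e. r^2 + 1 r - 6 = 0.
Discriminant: (1)^2 - 4(-6) = 25, so r = (-1 ± 5)/2.
Solving: r_1 = 2, r_2 = -3.

indicial: r^2 + 1 r - 6 = 0; roots r_1 = 2, r_2 = -3


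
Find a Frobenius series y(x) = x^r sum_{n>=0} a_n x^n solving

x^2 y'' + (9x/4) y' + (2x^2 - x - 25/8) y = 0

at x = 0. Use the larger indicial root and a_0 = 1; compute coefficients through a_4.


Write in Frobenius form y'' + (p(x)/x) y' + (q(x)/x^2) y = 0:
  p(x) = 9/4,  q(x) = 2x^2 - x - 25/8.
Indicial equation: r(r-1) + (9/4) r + (-25/8) = 0 -> roots r_1 = 5/4, r_2 = -5/2.
Take r = r_1 = 5/4. Let y(x) = x^r sum_{n>=0} a_n x^n with a_0 = 1.
Substitute y = x^r sum a_n x^n and match x^{r+n}. The recurrence is
  D(n) a_n - 1 a_{n-1} + 2 a_{n-2} = 0,  where D(n) = (r+n)(r+n-1) + (9/4)(r+n) + (-25/8).
  a_n = [1 a_{n-1} - 2 a_{n-2}] / D(n).
Since the indicial polynomial factors as (r - r_1)(r - r_2), D(n) = (r_1 + n - r_1)(r_1 + n - r_2) = n(n + 15/4).
Evaluating step by step (a_0 = 1):
  n = 1: D(1) = 1(1 + 15/4) = 19/4; numerator = 1(1) = 1; a_1 = (1)/(19/4) = 4/19
  n = 2: D(2) = 2(2 + 15/4) = 23/2; numerator = 1(4/19) - 2(1) = -34/19; a_2 = (-34/19)/(23/2) = -68/437
  n = 3: D(3) = 3(3 + 15/4) = 81/4; numerator = 1(-68/437) - 2(4/19) = -252/437; a_3 = (-252/437)/(81/4) = -112/3933
  n = 4: D(4) = 4(4 + 15/4) = 31; numerator = 1(-112/3933) - 2(-68/437) = 1112/3933; a_4 = (1112/3933)/(31) = 1112/121923

r = 5/4; a_0 = 1; a_1 = 4/19; a_2 = -68/437; a_3 = -112/3933; a_4 = 1112/121923


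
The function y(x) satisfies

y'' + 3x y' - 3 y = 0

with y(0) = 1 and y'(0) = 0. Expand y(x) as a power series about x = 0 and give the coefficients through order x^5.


Ansatz: y(x) = sum_{n>=0} a_n x^n, so y'(x) = sum_{n>=1} n a_n x^(n-1) and y''(x) = sum_{n>=2} n(n-1) a_n x^(n-2).
Substitute into P(x) y'' + Q(x) y' + R(x) y = 0 with P(x) = 1, Q(x) = 3x, R(x) = -3, and match powers of x.
Initial conditions: a_0 = 1, a_1 = 0.
Setting the coefficient of each power of x to zero and solving order by order (substituting the coefficients already found):
  x^0: 2 a_2 - 3 a_0 = 0  ->  2 a_2 = 3 a_0 = 3  ->  a_2 = 3/2
  x^1: 6 a_3 = 0  ->  a_3 = 0
  x^2: 12 a_4 + 3 a_2 = 0  ->  12 a_4 = -3 a_2 = -9/2  ->  a_4 = -3/8
  x^3: 20 a_5 + 6 a_3 = 0  ->  20 a_5 = -6 a_3 = 0  ->  a_5 = 0
Truncated series: y(x) = 1 + (3/2) x^2 - (3/8) x^4 + O(x^6).

a_0 = 1; a_1 = 0; a_2 = 3/2; a_3 = 0; a_4 = -3/8; a_5 = 0


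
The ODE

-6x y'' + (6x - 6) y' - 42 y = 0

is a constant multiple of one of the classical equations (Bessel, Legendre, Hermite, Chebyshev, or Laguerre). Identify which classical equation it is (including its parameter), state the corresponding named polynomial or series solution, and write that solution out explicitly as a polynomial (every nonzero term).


All three coefficients share the factor -6; dividing through by -6 gives  x y'' + (1 - x) y' + 7 y = 0.
This matches the Laguerre equation x y'' + (1 - x) y' + n y = 0 with n = 7; the polynomial solution is L_7(x).
With y = sum_k a_k x^k, matching x^k gives (k+1)k a_{k+1} + (k+1) a_{k+1} - k a_k + n a_k = 0, i.e. (k+1)^2 a_{k+1} = (k - n) a_k = (k - 7) a_k. The right side vanishes at k = 7, so the series terminates at degree 7.
Standard normalization L_n(0) = 1 gives a_0 = 1. Work upward with a_{k+1} = (k - 7) a_k / (k+1)^2:
  a_1 = (0 - 7)(1) / 1^2 = -7/1 = -7
  a_2 = (1 - 7)(-7) / 2^2 = 42/4 = 21/2
  a_3 = (2 - 7)(21/2) / 3^2 = (-105/2)/9 = -35/6
  a_4 = (3 - 7)(-35/6) / 4^2 = (70/3)/16 = 35/24
  a_5 = (4 - 7)(35/24) / 5^2 = (-35/8)/25 = -7/40
  a_6 = (5 - 7)(-7/40) / 6^2 = (7/20)/36 = 7/720
  a_7 = (6 - 7)(7/720) / 7^2 = (-7/720)/49 = -1/5040
Hence L_7(x) = -x^7/5040 + 7 x^6/720 - 7 x^5/40 + 35 x^4/24 - 35 x^3/6 + 21 x^2/2 - 7 x + 1.

L_7(x); series = -x^7/5040 + 7 x^6/720 - 7 x^5/40 + 35 x^4/24 - 35 x^3/6 + 21 x^2/2 - 7 x + 1


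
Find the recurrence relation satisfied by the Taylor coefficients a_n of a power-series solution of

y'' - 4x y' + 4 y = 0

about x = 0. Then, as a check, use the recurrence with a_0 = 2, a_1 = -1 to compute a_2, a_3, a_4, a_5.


Substitute y = sum_n a_n x^n.
y''(x) has coefficient (n+2)(n+1) a_{n+2} at x^n;
-4 x y'(x) has coefficient -4 n a_n at x^n (shift);
4 y(x) has coefficient 4 a_n at x^n.
Matching x^n: (n+2)(n+1) a_{n+2} + (-4n + 4) a_n = 0.
Thus a_{n+2} = (4n - 4) / ((n+1)(n+2)) * a_n.

Check with a_0 = 2, a_1 = -1 (apply the recurrence for n = 0, 1, 2, 3): a_0 = 2, a_1 = -1, a_2 = -4, a_3 = 0, a_4 = -4/3, a_5 = 0.

a_(n+2) = (4n - 4) / ((n+1)(n+2)) * a_n; check: a_0 = 2, a_1 = -1, a_2 = -4, a_3 = 0, a_4 = -4/3, a_5 = 0


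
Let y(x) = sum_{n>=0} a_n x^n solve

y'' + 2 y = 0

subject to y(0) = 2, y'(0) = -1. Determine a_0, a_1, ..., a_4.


Ansatz: y(x) = sum_{n>=0} a_n x^n, so y'(x) = sum_{n>=1} n a_n x^(n-1) and y''(x) = sum_{n>=2} n(n-1) a_n x^(n-2).
Substitute into P(x) y'' + Q(x) y' + R(x) y = 0 with P(x) = 1, Q(x) = 0, R(x) = 2, and match powers of x.
Initial conditions: a_0 = 2, a_1 = -1.
Setting the coefficient of each power of x to zero and solving order by order (substituting the coefficients already found):
  x^0: 2 a_2 + 2 a_0 = 0  ->  2 a_2 = -2 a_0 = -4  ->  a_2 = -2
  x^1: 6 a_3 + 2 a_1 = 0  ->  6 a_3 = -2 a_1 = 2  ->  a_3 = 1/3
  x^2: 12 a_4 + 2 a_2 = 0  ->  12 a_4 = -2 a_2 = 4  ->  a_4 = 1/3
Truncated series: y(x) = 2 - x - 2 x^2 + (1/3) x^3 + (1/3) x^4 + O(x^5).

a_0 = 2; a_1 = -1; a_2 = -2; a_3 = 1/3; a_4 = 1/3


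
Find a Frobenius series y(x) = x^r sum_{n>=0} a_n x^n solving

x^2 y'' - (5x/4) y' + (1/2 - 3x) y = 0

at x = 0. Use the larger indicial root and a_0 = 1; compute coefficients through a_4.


Write in Frobenius form y'' + (p(x)/x) y' + (q(x)/x^2) y = 0:
  p(x) = -5/4,  q(x) = 1/2 - 3x.
Indicial equation: r(r-1) + (-5/4) r + (1/2) = 0 -> roots r_1 = 2, r_2 = 1/4.
Take r = r_1 = 2. Let y(x) = x^r sum_{n>=0} a_n x^n with a_0 = 1.
Substitute y = x^r sum a_n x^n and match x^{r+n}. The recurrence is
  D(n) a_n - 3 a_{n-1} = 0,  where D(n) = (r+n)(r+n-1) + (-5/4)(r+n) + (1/2).
  a_n = 3 / D(n) * a_{n-1}.
Since the indicial polynomial factors as (r - r_1)(r - r_2), D(n) = (r_1 + n - r_1)(r_1 + n - r_2) = n(n + 7/4).
Evaluating step by step (a_0 = 1):
  n = 1: D(1) = 1(1 + 7/4) = 11/4; numerator = 3(1) = 3; a_1 = (3)/(11/4) = 12/11
  n = 2: D(2) = 2(2 + 7/4) = 15/2; numerator = 3(12/11) = 36/11; a_2 = (36/11)/(15/2) = 24/55
  n = 3: D(3) = 3(3 + 7/4) = 57/4; numerator = 3(24/55) = 72/55; a_3 = (72/55)/(57/4) = 96/1045
  n = 4: D(4) = 4(4 + 7/4) = 23; numerator = 3(96/1045) = 288/1045; a_4 = (288/1045)/(23) = 288/24035

r = 2; a_0 = 1; a_1 = 12/11; a_2 = 24/55; a_3 = 96/1045; a_4 = 288/24035


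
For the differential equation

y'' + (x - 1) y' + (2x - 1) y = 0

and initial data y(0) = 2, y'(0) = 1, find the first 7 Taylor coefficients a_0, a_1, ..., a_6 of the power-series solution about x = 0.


Ansatz: y(x) = sum_{n>=0} a_n x^n, so y'(x) = sum_{n>=1} n a_n x^(n-1) and y''(x) = sum_{n>=2} n(n-1) a_n x^(n-2).
Substitute into P(x) y'' + Q(x) y' + R(x) y = 0 with P(x) = 1, Q(x) = x - 1, R(x) = 2x - 1, and match powers of x.
Initial conditions: a_0 = 2, a_1 = 1.
Setting the coefficient of each power of x to zero and solving order by order (substituting the coefficients already found):
  x^0: 2 a_2 - a_1 - a_0 = 0  ->  2 a_2 = a_1 + a_0 = 3  ->  a_2 = 3/2
  x^1: 6 a_3 - 2 a_2 + 2 a_0 = 0  ->  6 a_3 = 2 a_2 - 2 a_0 = -1  ->  a_3 = -1/6
  x^2: 12 a_4 - 3 a_3 + a_2 + 2 a_1 = 0  ->  12 a_4 = 3 a_3 - a_2 - 2 a_1 = -4  ->  a_4 = -1/3
  x^3: 20 a_5 - 4 a_4 + 2 a_3 + 2 a_2 = 0  ->  20 a_5 = 4 a_4 - 2 a_3 - 2 a_2 = -4  ->  a_5 = -1/5
  x^4: 30 a_6 - 5 a_5 + 3 a_4 + 2 a_3 = 0  ->  30 a_6 = 5 a_5 - 3 a_4 - 2 a_3 = 1/3  ->  a_6 = 1/90
Truncated series: y(x) = 2 + x + (3/2) x^2 - (1/6) x^3 - (1/3) x^4 - (1/5) x^5 + (1/90) x^6 + O(x^7).

a_0 = 2; a_1 = 1; a_2 = 3/2; a_3 = -1/6; a_4 = -1/3; a_5 = -1/5; a_6 = 1/90


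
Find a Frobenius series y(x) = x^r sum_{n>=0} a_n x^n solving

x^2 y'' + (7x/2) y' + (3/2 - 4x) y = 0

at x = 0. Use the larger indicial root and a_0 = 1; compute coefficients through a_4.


Write in Frobenius form y'' + (p(x)/x) y' + (q(x)/x^2) y = 0:
  p(x) = 7/2,  q(x) = 3/2 - 4x.
Indicial equation: r(r-1) + (7/2) r + (3/2) = 0 -> roots r_1 = -1, r_2 = -3/2.
Take r = r_1 = -1. Let y(x) = x^r sum_{n>=0} a_n x^n with a_0 = 1.
Substitute y = x^r sum a_n x^n and match x^{r+n}. The recurrence is
  D(n) a_n - 4 a_{n-1} = 0,  where D(n) = (r+n)(r+n-1) + (7/2)(r+n) + (3/2).
  a_n = 4 / D(n) * a_{n-1}.
Since the indicial polynomial factors as (r - r_1)(r - r_2), D(n) = (r_1 + n - r_1)(r_1 + n - r_2) = n(n + 1/2).
Evaluating step by step (a_0 = 1):
  n = 1: D(1) = 1(1 + 1/2) = 3/2; numerator = 4(1) = 4; a_1 = (4)/(3/2) = 8/3
  n = 2: D(2) = 2(2 + 1/2) = 5; numerator = 4(8/3) = 32/3; a_2 = (32/3)/(5) = 32/15
  n = 3: D(3) = 3(3 + 1/2) = 21/2; numerator = 4(32/15) = 128/15; a_3 = (128/15)/(21/2) = 256/315
  n = 4: D(4) = 4(4 + 1/2) = 18; numerator = 4(256/315) = 1024/315; a_4 = (1024/315)/(18) = 512/2835

r = -1; a_0 = 1; a_1 = 8/3; a_2 = 32/15; a_3 = 256/315; a_4 = 512/2835


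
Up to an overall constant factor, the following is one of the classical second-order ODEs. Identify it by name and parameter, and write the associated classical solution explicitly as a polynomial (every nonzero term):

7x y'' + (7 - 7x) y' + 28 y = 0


All three coefficients share the factor 7; dividing through by 7 gives  x y'' + (1 - x) y' + 4 y = 0.
This matches the Laguerre equation x y'' + (1 - x) y' + n y = 0 with n = 4; the polynomial solution is L_4(x).
With y = sum_k a_k x^k, matching x^k gives (k+1)k a_{k+1} + (k+1) a_{k+1} - k a_k + n a_k = 0, i.e. (k+1)^2 a_{k+1} = (k - n) a_k = (k - 4) a_k. The right side vanishes at k = 4, so the series terminates at degree 4.
Standard normalization L_n(0) = 1 gives a_0 = 1. Work upward with a_{k+1} = (k - 4) a_k / (k+1)^2:
  a_1 = (0 - 4)(1) / 1^2 = -4/1 = -4
  a_2 = (1 - 4)(-4) / 2^2 = 12/4 = 3
  a_3 = (2 - 4)(3) / 3^2 = -6/9 = -2/3
  a_4 = (3 - 4)(-2/3) / 4^2 = (2/3)/16 = 1/24
Hence L_4(x) = x^4/24 - 2 x^3/3 + 3 x^2 - 4 x + 1.

L_4(x); series = x^4/24 - 2 x^3/3 + 3 x^2 - 4 x + 1
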